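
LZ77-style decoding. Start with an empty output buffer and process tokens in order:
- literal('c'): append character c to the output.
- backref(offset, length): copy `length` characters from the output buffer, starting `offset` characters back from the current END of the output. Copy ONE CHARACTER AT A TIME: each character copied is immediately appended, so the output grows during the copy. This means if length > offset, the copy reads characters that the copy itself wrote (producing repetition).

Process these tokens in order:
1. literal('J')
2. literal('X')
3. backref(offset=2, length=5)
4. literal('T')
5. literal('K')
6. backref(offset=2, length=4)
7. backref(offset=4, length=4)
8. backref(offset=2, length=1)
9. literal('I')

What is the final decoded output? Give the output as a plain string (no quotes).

Token 1: literal('J'). Output: "J"
Token 2: literal('X'). Output: "JX"
Token 3: backref(off=2, len=5) (overlapping!). Copied 'JXJXJ' from pos 0. Output: "JXJXJXJ"
Token 4: literal('T'). Output: "JXJXJXJT"
Token 5: literal('K'). Output: "JXJXJXJTK"
Token 6: backref(off=2, len=4) (overlapping!). Copied 'TKTK' from pos 7. Output: "JXJXJXJTKTKTK"
Token 7: backref(off=4, len=4). Copied 'TKTK' from pos 9. Output: "JXJXJXJTKTKTKTKTK"
Token 8: backref(off=2, len=1). Copied 'T' from pos 15. Output: "JXJXJXJTKTKTKTKTKT"
Token 9: literal('I'). Output: "JXJXJXJTKTKTKTKTKTI"

Answer: JXJXJXJTKTKTKTKTKTI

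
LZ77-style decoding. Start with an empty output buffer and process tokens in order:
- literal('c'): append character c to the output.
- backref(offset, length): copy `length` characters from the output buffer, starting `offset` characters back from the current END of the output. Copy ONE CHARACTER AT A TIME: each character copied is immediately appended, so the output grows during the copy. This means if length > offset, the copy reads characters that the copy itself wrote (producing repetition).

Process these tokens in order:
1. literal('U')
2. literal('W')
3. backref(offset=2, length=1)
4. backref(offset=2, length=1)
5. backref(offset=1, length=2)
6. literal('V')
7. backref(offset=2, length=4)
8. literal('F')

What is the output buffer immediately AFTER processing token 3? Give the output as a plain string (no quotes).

Token 1: literal('U'). Output: "U"
Token 2: literal('W'). Output: "UW"
Token 3: backref(off=2, len=1). Copied 'U' from pos 0. Output: "UWU"

Answer: UWU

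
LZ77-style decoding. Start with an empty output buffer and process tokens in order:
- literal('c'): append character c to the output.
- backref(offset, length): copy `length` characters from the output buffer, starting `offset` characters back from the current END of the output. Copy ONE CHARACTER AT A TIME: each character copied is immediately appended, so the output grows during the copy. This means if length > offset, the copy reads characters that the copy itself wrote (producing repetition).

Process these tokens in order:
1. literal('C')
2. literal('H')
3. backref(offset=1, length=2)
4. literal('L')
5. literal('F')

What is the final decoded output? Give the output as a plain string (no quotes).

Answer: CHHHLF

Derivation:
Token 1: literal('C'). Output: "C"
Token 2: literal('H'). Output: "CH"
Token 3: backref(off=1, len=2) (overlapping!). Copied 'HH' from pos 1. Output: "CHHH"
Token 4: literal('L'). Output: "CHHHL"
Token 5: literal('F'). Output: "CHHHLF"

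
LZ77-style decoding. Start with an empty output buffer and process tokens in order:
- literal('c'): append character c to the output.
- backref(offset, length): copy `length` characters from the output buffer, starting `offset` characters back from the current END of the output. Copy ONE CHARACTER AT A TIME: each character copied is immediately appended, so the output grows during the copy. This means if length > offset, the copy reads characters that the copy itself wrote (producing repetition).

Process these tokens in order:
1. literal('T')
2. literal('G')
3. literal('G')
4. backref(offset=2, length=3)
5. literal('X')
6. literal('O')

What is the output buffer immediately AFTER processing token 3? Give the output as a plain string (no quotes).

Token 1: literal('T'). Output: "T"
Token 2: literal('G'). Output: "TG"
Token 3: literal('G'). Output: "TGG"

Answer: TGG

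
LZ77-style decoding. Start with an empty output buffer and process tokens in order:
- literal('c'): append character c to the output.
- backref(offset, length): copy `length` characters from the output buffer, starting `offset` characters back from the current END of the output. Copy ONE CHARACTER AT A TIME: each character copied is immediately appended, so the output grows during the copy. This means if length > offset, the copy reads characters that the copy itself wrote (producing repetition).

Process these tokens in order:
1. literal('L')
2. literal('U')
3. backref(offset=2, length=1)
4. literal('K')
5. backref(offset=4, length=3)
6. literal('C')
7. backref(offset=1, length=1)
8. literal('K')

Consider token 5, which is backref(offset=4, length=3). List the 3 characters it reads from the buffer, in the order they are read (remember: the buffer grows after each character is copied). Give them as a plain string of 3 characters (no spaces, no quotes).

Token 1: literal('L'). Output: "L"
Token 2: literal('U'). Output: "LU"
Token 3: backref(off=2, len=1). Copied 'L' from pos 0. Output: "LUL"
Token 4: literal('K'). Output: "LULK"
Token 5: backref(off=4, len=3). Buffer before: "LULK" (len 4)
  byte 1: read out[0]='L', append. Buffer now: "LULKL"
  byte 2: read out[1]='U', append. Buffer now: "LULKLU"
  byte 3: read out[2]='L', append. Buffer now: "LULKLUL"

Answer: LUL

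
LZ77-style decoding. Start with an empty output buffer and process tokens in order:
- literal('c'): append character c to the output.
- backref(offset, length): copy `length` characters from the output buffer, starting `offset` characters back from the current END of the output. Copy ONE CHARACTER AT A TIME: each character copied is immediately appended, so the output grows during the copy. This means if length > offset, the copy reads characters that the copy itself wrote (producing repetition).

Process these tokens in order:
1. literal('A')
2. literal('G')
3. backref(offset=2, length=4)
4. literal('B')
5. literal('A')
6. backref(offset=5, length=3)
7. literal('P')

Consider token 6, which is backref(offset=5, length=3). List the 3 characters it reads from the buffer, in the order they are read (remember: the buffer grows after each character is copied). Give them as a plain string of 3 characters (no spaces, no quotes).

Answer: GAG

Derivation:
Token 1: literal('A'). Output: "A"
Token 2: literal('G'). Output: "AG"
Token 3: backref(off=2, len=4) (overlapping!). Copied 'AGAG' from pos 0. Output: "AGAGAG"
Token 4: literal('B'). Output: "AGAGAGB"
Token 5: literal('A'). Output: "AGAGAGBA"
Token 6: backref(off=5, len=3). Buffer before: "AGAGAGBA" (len 8)
  byte 1: read out[3]='G', append. Buffer now: "AGAGAGBAG"
  byte 2: read out[4]='A', append. Buffer now: "AGAGAGBAGA"
  byte 3: read out[5]='G', append. Buffer now: "AGAGAGBAGAG"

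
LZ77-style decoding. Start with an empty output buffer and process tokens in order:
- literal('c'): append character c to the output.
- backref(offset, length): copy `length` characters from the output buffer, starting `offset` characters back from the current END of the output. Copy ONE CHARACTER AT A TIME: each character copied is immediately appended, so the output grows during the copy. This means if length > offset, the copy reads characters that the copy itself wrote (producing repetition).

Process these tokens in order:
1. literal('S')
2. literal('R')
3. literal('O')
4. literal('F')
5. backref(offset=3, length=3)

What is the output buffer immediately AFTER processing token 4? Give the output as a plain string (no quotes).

Answer: SROF

Derivation:
Token 1: literal('S'). Output: "S"
Token 2: literal('R'). Output: "SR"
Token 3: literal('O'). Output: "SRO"
Token 4: literal('F'). Output: "SROF"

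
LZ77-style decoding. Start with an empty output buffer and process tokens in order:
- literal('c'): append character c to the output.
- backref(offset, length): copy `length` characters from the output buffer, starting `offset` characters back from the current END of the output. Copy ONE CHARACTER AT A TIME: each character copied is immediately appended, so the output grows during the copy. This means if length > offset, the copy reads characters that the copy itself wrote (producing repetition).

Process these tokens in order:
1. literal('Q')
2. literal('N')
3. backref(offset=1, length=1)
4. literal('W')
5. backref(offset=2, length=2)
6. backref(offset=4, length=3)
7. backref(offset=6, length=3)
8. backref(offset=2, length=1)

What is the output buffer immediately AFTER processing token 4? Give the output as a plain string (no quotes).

Token 1: literal('Q'). Output: "Q"
Token 2: literal('N'). Output: "QN"
Token 3: backref(off=1, len=1). Copied 'N' from pos 1. Output: "QNN"
Token 4: literal('W'). Output: "QNNW"

Answer: QNNW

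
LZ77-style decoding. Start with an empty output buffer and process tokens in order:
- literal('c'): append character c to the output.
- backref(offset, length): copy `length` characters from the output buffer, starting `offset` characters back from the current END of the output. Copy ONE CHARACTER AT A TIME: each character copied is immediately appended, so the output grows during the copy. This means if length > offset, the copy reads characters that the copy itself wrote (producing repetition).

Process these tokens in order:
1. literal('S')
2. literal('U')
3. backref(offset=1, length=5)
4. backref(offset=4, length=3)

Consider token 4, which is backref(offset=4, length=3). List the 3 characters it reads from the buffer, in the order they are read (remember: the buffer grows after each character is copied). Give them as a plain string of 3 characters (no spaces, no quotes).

Token 1: literal('S'). Output: "S"
Token 2: literal('U'). Output: "SU"
Token 3: backref(off=1, len=5) (overlapping!). Copied 'UUUUU' from pos 1. Output: "SUUUUUU"
Token 4: backref(off=4, len=3). Buffer before: "SUUUUUU" (len 7)
  byte 1: read out[3]='U', append. Buffer now: "SUUUUUUU"
  byte 2: read out[4]='U', append. Buffer now: "SUUUUUUUU"
  byte 3: read out[5]='U', append. Buffer now: "SUUUUUUUUU"

Answer: UUU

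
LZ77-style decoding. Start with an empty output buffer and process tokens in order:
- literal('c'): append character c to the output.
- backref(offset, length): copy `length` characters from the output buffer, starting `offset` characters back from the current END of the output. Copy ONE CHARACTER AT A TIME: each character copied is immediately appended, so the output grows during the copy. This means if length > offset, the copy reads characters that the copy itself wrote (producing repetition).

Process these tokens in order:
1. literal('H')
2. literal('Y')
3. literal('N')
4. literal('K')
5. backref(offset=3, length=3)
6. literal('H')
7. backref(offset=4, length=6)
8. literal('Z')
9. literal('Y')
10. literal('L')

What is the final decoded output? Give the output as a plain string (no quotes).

Token 1: literal('H'). Output: "H"
Token 2: literal('Y'). Output: "HY"
Token 3: literal('N'). Output: "HYN"
Token 4: literal('K'). Output: "HYNK"
Token 5: backref(off=3, len=3). Copied 'YNK' from pos 1. Output: "HYNKYNK"
Token 6: literal('H'). Output: "HYNKYNKH"
Token 7: backref(off=4, len=6) (overlapping!). Copied 'YNKHYN' from pos 4. Output: "HYNKYNKHYNKHYN"
Token 8: literal('Z'). Output: "HYNKYNKHYNKHYNZ"
Token 9: literal('Y'). Output: "HYNKYNKHYNKHYNZY"
Token 10: literal('L'). Output: "HYNKYNKHYNKHYNZYL"

Answer: HYNKYNKHYNKHYNZYL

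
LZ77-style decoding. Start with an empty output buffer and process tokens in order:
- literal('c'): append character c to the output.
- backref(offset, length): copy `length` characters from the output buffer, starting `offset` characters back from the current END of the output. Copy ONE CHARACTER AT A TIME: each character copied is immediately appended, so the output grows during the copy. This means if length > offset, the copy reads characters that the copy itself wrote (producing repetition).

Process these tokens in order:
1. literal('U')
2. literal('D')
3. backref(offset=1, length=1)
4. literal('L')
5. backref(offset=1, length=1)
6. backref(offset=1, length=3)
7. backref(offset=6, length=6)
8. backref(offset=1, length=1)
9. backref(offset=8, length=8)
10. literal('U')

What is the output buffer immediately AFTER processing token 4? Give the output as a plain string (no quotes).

Answer: UDDL

Derivation:
Token 1: literal('U'). Output: "U"
Token 2: literal('D'). Output: "UD"
Token 3: backref(off=1, len=1). Copied 'D' from pos 1. Output: "UDD"
Token 4: literal('L'). Output: "UDDL"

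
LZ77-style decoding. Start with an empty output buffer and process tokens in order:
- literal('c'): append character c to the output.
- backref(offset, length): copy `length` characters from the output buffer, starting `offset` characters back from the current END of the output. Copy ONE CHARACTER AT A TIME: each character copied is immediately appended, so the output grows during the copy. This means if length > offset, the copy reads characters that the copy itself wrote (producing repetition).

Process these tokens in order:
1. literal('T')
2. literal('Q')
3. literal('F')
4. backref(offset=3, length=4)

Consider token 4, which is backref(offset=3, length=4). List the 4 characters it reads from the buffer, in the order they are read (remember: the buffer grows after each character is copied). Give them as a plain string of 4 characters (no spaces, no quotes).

Token 1: literal('T'). Output: "T"
Token 2: literal('Q'). Output: "TQ"
Token 3: literal('F'). Output: "TQF"
Token 4: backref(off=3, len=4). Buffer before: "TQF" (len 3)
  byte 1: read out[0]='T', append. Buffer now: "TQFT"
  byte 2: read out[1]='Q', append. Buffer now: "TQFTQ"
  byte 3: read out[2]='F', append. Buffer now: "TQFTQF"
  byte 4: read out[3]='T', append. Buffer now: "TQFTQFT"

Answer: TQFT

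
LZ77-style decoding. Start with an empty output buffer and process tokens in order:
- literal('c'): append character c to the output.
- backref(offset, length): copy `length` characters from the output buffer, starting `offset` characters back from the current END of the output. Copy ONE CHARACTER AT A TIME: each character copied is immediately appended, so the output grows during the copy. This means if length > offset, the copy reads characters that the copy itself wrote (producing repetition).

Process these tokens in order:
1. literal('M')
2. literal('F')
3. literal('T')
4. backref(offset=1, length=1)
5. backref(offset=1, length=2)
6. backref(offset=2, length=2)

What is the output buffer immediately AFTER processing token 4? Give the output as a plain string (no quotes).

Answer: MFTT

Derivation:
Token 1: literal('M'). Output: "M"
Token 2: literal('F'). Output: "MF"
Token 3: literal('T'). Output: "MFT"
Token 4: backref(off=1, len=1). Copied 'T' from pos 2. Output: "MFTT"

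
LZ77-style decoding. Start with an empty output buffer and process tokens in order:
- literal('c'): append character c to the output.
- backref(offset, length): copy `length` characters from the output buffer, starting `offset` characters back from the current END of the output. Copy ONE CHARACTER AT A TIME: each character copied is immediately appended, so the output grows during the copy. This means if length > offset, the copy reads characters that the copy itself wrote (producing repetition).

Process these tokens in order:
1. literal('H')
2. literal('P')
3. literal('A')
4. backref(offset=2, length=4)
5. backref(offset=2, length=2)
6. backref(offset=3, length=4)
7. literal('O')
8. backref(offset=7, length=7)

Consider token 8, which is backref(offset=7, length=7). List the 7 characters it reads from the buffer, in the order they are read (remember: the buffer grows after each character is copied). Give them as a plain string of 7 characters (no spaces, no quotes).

Answer: PAAPAAO

Derivation:
Token 1: literal('H'). Output: "H"
Token 2: literal('P'). Output: "HP"
Token 3: literal('A'). Output: "HPA"
Token 4: backref(off=2, len=4) (overlapping!). Copied 'PAPA' from pos 1. Output: "HPAPAPA"
Token 5: backref(off=2, len=2). Copied 'PA' from pos 5. Output: "HPAPAPAPA"
Token 6: backref(off=3, len=4) (overlapping!). Copied 'APAA' from pos 6. Output: "HPAPAPAPAAPAA"
Token 7: literal('O'). Output: "HPAPAPAPAAPAAO"
Token 8: backref(off=7, len=7). Buffer before: "HPAPAPAPAAPAAO" (len 14)
  byte 1: read out[7]='P', append. Buffer now: "HPAPAPAPAAPAAOP"
  byte 2: read out[8]='A', append. Buffer now: "HPAPAPAPAAPAAOPA"
  byte 3: read out[9]='A', append. Buffer now: "HPAPAPAPAAPAAOPAA"
  byte 4: read out[10]='P', append. Buffer now: "HPAPAPAPAAPAAOPAAP"
  byte 5: read out[11]='A', append. Buffer now: "HPAPAPAPAAPAAOPAAPA"
  byte 6: read out[12]='A', append. Buffer now: "HPAPAPAPAAPAAOPAAPAA"
  byte 7: read out[13]='O', append. Buffer now: "HPAPAPAPAAPAAOPAAPAAO"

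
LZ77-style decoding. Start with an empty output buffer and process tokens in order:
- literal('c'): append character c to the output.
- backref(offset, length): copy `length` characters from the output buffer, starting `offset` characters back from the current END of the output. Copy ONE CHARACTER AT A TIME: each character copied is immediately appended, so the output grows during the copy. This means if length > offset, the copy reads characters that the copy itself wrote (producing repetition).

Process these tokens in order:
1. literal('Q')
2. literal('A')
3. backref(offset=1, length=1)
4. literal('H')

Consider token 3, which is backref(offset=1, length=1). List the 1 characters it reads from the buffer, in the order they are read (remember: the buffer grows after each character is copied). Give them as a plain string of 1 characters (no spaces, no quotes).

Answer: A

Derivation:
Token 1: literal('Q'). Output: "Q"
Token 2: literal('A'). Output: "QA"
Token 3: backref(off=1, len=1). Buffer before: "QA" (len 2)
  byte 1: read out[1]='A', append. Buffer now: "QAA"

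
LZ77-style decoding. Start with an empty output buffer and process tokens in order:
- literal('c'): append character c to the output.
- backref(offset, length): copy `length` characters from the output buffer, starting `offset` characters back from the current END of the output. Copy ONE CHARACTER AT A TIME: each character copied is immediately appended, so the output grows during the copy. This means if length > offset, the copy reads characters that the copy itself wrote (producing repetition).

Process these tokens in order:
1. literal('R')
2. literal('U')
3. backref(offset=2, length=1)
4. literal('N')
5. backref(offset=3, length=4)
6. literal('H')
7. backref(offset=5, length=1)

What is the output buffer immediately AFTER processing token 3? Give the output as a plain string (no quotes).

Answer: RUR

Derivation:
Token 1: literal('R'). Output: "R"
Token 2: literal('U'). Output: "RU"
Token 3: backref(off=2, len=1). Copied 'R' from pos 0. Output: "RUR"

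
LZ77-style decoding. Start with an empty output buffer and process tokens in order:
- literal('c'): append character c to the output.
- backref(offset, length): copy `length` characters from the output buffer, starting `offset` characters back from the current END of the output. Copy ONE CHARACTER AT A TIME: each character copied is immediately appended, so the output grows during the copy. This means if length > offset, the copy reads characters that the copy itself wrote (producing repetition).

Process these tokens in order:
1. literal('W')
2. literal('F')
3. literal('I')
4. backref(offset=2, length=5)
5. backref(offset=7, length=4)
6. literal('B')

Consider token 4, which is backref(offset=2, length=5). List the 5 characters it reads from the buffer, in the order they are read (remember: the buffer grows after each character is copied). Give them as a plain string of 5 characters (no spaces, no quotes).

Token 1: literal('W'). Output: "W"
Token 2: literal('F'). Output: "WF"
Token 3: literal('I'). Output: "WFI"
Token 4: backref(off=2, len=5). Buffer before: "WFI" (len 3)
  byte 1: read out[1]='F', append. Buffer now: "WFIF"
  byte 2: read out[2]='I', append. Buffer now: "WFIFI"
  byte 3: read out[3]='F', append. Buffer now: "WFIFIF"
  byte 4: read out[4]='I', append. Buffer now: "WFIFIFI"
  byte 5: read out[5]='F', append. Buffer now: "WFIFIFIF"

Answer: FIFIF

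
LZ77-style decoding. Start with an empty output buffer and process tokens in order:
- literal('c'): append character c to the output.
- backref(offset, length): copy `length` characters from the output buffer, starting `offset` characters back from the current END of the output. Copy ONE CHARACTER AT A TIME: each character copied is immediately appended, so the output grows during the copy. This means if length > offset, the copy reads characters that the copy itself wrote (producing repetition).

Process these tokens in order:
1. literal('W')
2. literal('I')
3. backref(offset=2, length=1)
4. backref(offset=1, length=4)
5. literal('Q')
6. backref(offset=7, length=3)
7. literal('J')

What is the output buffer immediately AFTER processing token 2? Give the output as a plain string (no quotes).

Answer: WI

Derivation:
Token 1: literal('W'). Output: "W"
Token 2: literal('I'). Output: "WI"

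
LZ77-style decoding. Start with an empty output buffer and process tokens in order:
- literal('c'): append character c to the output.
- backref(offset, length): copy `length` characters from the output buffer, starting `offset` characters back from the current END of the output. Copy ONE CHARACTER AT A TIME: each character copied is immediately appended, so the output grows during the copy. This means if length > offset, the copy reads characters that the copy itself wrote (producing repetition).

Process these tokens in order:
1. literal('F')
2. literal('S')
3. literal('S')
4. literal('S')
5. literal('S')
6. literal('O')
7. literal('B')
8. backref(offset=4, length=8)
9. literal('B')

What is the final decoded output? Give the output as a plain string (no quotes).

Token 1: literal('F'). Output: "F"
Token 2: literal('S'). Output: "FS"
Token 3: literal('S'). Output: "FSS"
Token 4: literal('S'). Output: "FSSS"
Token 5: literal('S'). Output: "FSSSS"
Token 6: literal('O'). Output: "FSSSSO"
Token 7: literal('B'). Output: "FSSSSOB"
Token 8: backref(off=4, len=8) (overlapping!). Copied 'SSOBSSOB' from pos 3. Output: "FSSSSOBSSOBSSOB"
Token 9: literal('B'). Output: "FSSSSOBSSOBSSOBB"

Answer: FSSSSOBSSOBSSOBB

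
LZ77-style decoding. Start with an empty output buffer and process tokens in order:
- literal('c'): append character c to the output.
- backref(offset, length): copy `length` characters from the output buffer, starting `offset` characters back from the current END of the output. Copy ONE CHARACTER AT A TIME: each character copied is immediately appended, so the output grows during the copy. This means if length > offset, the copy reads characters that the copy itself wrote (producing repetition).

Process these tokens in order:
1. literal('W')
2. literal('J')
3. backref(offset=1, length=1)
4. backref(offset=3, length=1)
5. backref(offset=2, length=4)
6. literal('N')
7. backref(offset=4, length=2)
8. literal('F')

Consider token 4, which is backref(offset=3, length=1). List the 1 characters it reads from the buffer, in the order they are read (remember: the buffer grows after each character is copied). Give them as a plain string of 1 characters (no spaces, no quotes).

Answer: W

Derivation:
Token 1: literal('W'). Output: "W"
Token 2: literal('J'). Output: "WJ"
Token 3: backref(off=1, len=1). Copied 'J' from pos 1. Output: "WJJ"
Token 4: backref(off=3, len=1). Buffer before: "WJJ" (len 3)
  byte 1: read out[0]='W', append. Buffer now: "WJJW"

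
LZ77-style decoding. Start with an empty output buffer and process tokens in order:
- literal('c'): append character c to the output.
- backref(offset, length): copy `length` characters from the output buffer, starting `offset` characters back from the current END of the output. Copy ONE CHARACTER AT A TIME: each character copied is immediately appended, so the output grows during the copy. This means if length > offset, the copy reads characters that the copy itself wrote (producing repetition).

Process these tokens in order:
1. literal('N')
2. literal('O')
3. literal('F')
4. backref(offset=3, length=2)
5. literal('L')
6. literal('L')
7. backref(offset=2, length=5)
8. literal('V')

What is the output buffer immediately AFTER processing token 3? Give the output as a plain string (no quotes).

Token 1: literal('N'). Output: "N"
Token 2: literal('O'). Output: "NO"
Token 3: literal('F'). Output: "NOF"

Answer: NOF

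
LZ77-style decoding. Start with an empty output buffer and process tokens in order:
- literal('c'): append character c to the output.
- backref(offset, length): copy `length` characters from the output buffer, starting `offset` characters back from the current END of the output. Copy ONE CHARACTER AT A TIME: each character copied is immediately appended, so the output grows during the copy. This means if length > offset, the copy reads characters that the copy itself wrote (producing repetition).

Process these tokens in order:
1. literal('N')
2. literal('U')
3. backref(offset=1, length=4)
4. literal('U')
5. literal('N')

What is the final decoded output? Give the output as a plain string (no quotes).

Token 1: literal('N'). Output: "N"
Token 2: literal('U'). Output: "NU"
Token 3: backref(off=1, len=4) (overlapping!). Copied 'UUUU' from pos 1. Output: "NUUUUU"
Token 4: literal('U'). Output: "NUUUUUU"
Token 5: literal('N'). Output: "NUUUUUUN"

Answer: NUUUUUUN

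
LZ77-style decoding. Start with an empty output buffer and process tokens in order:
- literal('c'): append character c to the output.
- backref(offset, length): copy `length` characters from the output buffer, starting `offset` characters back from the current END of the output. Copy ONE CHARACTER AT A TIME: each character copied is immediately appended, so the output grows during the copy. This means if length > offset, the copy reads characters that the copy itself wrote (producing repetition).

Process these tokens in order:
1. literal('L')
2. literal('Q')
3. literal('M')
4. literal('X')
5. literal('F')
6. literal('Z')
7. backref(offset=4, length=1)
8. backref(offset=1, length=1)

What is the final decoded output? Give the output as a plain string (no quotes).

Token 1: literal('L'). Output: "L"
Token 2: literal('Q'). Output: "LQ"
Token 3: literal('M'). Output: "LQM"
Token 4: literal('X'). Output: "LQMX"
Token 5: literal('F'). Output: "LQMXF"
Token 6: literal('Z'). Output: "LQMXFZ"
Token 7: backref(off=4, len=1). Copied 'M' from pos 2. Output: "LQMXFZM"
Token 8: backref(off=1, len=1). Copied 'M' from pos 6. Output: "LQMXFZMM"

Answer: LQMXFZMM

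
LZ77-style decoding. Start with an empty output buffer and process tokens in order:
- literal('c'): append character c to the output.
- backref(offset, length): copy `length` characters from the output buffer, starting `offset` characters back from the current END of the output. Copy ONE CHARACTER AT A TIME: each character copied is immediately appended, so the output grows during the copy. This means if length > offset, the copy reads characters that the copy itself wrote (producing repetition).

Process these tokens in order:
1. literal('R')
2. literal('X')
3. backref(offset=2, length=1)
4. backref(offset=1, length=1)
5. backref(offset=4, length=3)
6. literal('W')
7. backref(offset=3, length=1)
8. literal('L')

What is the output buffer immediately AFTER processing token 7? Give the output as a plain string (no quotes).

Token 1: literal('R'). Output: "R"
Token 2: literal('X'). Output: "RX"
Token 3: backref(off=2, len=1). Copied 'R' from pos 0. Output: "RXR"
Token 4: backref(off=1, len=1). Copied 'R' from pos 2. Output: "RXRR"
Token 5: backref(off=4, len=3). Copied 'RXR' from pos 0. Output: "RXRRRXR"
Token 6: literal('W'). Output: "RXRRRXRW"
Token 7: backref(off=3, len=1). Copied 'X' from pos 5. Output: "RXRRRXRWX"

Answer: RXRRRXRWX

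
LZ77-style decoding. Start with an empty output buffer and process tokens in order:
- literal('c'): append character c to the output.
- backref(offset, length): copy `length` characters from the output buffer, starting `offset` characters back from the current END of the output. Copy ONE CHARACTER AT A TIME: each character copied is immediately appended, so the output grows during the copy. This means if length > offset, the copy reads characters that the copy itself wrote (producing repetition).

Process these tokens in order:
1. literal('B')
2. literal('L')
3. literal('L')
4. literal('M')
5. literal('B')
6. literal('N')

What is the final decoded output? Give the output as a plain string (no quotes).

Answer: BLLMBN

Derivation:
Token 1: literal('B'). Output: "B"
Token 2: literal('L'). Output: "BL"
Token 3: literal('L'). Output: "BLL"
Token 4: literal('M'). Output: "BLLM"
Token 5: literal('B'). Output: "BLLMB"
Token 6: literal('N'). Output: "BLLMBN"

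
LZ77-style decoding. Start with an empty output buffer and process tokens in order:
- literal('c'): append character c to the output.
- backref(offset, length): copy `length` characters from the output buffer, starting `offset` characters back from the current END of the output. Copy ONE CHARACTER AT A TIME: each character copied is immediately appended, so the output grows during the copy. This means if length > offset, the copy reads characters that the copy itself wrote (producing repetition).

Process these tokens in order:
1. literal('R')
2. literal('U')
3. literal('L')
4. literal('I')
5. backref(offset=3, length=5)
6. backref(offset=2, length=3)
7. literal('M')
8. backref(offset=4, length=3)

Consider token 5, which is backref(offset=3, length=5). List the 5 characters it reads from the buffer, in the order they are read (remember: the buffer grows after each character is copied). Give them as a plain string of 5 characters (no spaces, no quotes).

Token 1: literal('R'). Output: "R"
Token 2: literal('U'). Output: "RU"
Token 3: literal('L'). Output: "RUL"
Token 4: literal('I'). Output: "RULI"
Token 5: backref(off=3, len=5). Buffer before: "RULI" (len 4)
  byte 1: read out[1]='U', append. Buffer now: "RULIU"
  byte 2: read out[2]='L', append. Buffer now: "RULIUL"
  byte 3: read out[3]='I', append. Buffer now: "RULIULI"
  byte 4: read out[4]='U', append. Buffer now: "RULIULIU"
  byte 5: read out[5]='L', append. Buffer now: "RULIULIUL"

Answer: ULIUL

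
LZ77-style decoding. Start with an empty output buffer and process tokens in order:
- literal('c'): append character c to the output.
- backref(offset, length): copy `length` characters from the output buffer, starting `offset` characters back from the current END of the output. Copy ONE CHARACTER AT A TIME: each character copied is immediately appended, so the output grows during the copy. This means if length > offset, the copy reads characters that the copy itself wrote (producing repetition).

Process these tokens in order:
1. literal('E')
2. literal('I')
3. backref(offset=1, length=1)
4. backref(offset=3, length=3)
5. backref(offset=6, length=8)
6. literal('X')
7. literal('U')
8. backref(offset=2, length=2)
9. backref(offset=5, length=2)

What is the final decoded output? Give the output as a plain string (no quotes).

Token 1: literal('E'). Output: "E"
Token 2: literal('I'). Output: "EI"
Token 3: backref(off=1, len=1). Copied 'I' from pos 1. Output: "EII"
Token 4: backref(off=3, len=3). Copied 'EII' from pos 0. Output: "EIIEII"
Token 5: backref(off=6, len=8) (overlapping!). Copied 'EIIEIIEI' from pos 0. Output: "EIIEIIEIIEIIEI"
Token 6: literal('X'). Output: "EIIEIIEIIEIIEIX"
Token 7: literal('U'). Output: "EIIEIIEIIEIIEIXU"
Token 8: backref(off=2, len=2). Copied 'XU' from pos 14. Output: "EIIEIIEIIEIIEIXUXU"
Token 9: backref(off=5, len=2). Copied 'IX' from pos 13. Output: "EIIEIIEIIEIIEIXUXUIX"

Answer: EIIEIIEIIEIIEIXUXUIX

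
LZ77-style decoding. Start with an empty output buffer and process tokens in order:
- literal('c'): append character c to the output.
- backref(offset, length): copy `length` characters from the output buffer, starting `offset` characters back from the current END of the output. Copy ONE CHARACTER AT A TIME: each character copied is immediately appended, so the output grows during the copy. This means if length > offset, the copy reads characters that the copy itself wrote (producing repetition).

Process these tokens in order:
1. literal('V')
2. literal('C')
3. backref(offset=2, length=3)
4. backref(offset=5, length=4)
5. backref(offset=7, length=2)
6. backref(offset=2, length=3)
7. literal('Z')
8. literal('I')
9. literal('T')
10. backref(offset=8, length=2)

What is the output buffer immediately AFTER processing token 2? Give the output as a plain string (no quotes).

Answer: VC

Derivation:
Token 1: literal('V'). Output: "V"
Token 2: literal('C'). Output: "VC"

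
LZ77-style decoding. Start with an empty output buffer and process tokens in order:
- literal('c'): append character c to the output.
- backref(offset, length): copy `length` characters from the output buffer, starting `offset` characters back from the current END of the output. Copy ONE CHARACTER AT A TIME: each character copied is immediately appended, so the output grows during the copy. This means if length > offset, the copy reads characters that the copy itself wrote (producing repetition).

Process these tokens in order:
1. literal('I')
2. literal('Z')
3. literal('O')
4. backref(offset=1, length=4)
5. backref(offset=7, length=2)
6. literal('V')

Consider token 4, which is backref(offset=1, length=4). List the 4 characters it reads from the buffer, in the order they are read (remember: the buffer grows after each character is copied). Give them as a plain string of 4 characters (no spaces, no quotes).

Token 1: literal('I'). Output: "I"
Token 2: literal('Z'). Output: "IZ"
Token 3: literal('O'). Output: "IZO"
Token 4: backref(off=1, len=4). Buffer before: "IZO" (len 3)
  byte 1: read out[2]='O', append. Buffer now: "IZOO"
  byte 2: read out[3]='O', append. Buffer now: "IZOOO"
  byte 3: read out[4]='O', append. Buffer now: "IZOOOO"
  byte 4: read out[5]='O', append. Buffer now: "IZOOOOO"

Answer: OOOO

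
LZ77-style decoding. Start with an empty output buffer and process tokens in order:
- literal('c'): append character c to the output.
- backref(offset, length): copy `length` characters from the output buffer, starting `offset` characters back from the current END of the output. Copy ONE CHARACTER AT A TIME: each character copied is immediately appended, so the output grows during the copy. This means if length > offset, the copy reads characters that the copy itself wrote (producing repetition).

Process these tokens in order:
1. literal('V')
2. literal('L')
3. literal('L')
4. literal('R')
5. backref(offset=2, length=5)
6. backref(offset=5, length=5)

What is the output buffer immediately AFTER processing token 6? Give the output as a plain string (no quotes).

Answer: VLLRLRLRLLRLRL

Derivation:
Token 1: literal('V'). Output: "V"
Token 2: literal('L'). Output: "VL"
Token 3: literal('L'). Output: "VLL"
Token 4: literal('R'). Output: "VLLR"
Token 5: backref(off=2, len=5) (overlapping!). Copied 'LRLRL' from pos 2. Output: "VLLRLRLRL"
Token 6: backref(off=5, len=5). Copied 'LRLRL' from pos 4. Output: "VLLRLRLRLLRLRL"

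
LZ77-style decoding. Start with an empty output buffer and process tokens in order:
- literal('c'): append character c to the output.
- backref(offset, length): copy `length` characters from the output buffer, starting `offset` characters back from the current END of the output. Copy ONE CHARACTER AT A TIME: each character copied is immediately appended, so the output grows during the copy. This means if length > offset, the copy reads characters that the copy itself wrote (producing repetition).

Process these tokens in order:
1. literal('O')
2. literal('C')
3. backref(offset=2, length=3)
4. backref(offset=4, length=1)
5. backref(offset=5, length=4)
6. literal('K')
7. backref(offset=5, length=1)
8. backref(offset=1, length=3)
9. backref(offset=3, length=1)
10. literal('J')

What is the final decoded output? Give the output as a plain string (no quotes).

Token 1: literal('O'). Output: "O"
Token 2: literal('C'). Output: "OC"
Token 3: backref(off=2, len=3) (overlapping!). Copied 'OCO' from pos 0. Output: "OCOCO"
Token 4: backref(off=4, len=1). Copied 'C' from pos 1. Output: "OCOCOC"
Token 5: backref(off=5, len=4). Copied 'COCO' from pos 1. Output: "OCOCOCCOCO"
Token 6: literal('K'). Output: "OCOCOCCOCOK"
Token 7: backref(off=5, len=1). Copied 'C' from pos 6. Output: "OCOCOCCOCOKC"
Token 8: backref(off=1, len=3) (overlapping!). Copied 'CCC' from pos 11. Output: "OCOCOCCOCOKCCCC"
Token 9: backref(off=3, len=1). Copied 'C' from pos 12. Output: "OCOCOCCOCOKCCCCC"
Token 10: literal('J'). Output: "OCOCOCCOCOKCCCCCJ"

Answer: OCOCOCCOCOKCCCCCJ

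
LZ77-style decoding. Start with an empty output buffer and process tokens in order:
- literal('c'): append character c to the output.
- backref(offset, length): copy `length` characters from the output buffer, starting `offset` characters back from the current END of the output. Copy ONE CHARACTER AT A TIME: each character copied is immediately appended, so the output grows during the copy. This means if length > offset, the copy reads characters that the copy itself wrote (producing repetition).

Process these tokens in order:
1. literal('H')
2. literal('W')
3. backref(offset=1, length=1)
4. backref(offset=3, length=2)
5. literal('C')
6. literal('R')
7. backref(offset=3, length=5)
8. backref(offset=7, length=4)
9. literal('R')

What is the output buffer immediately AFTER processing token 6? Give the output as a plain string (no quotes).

Token 1: literal('H'). Output: "H"
Token 2: literal('W'). Output: "HW"
Token 3: backref(off=1, len=1). Copied 'W' from pos 1. Output: "HWW"
Token 4: backref(off=3, len=2). Copied 'HW' from pos 0. Output: "HWWHW"
Token 5: literal('C'). Output: "HWWHWC"
Token 6: literal('R'). Output: "HWWHWCR"

Answer: HWWHWCR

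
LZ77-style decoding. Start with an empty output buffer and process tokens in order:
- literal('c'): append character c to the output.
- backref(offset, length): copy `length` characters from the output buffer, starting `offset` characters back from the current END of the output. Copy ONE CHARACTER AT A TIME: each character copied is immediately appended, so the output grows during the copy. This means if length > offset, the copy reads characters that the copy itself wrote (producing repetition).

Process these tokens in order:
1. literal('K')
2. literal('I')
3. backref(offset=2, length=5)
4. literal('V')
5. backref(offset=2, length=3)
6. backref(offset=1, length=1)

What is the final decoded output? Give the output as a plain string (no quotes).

Answer: KIKIKIKVKVKK

Derivation:
Token 1: literal('K'). Output: "K"
Token 2: literal('I'). Output: "KI"
Token 3: backref(off=2, len=5) (overlapping!). Copied 'KIKIK' from pos 0. Output: "KIKIKIK"
Token 4: literal('V'). Output: "KIKIKIKV"
Token 5: backref(off=2, len=3) (overlapping!). Copied 'KVK' from pos 6. Output: "KIKIKIKVKVK"
Token 6: backref(off=1, len=1). Copied 'K' from pos 10. Output: "KIKIKIKVKVKK"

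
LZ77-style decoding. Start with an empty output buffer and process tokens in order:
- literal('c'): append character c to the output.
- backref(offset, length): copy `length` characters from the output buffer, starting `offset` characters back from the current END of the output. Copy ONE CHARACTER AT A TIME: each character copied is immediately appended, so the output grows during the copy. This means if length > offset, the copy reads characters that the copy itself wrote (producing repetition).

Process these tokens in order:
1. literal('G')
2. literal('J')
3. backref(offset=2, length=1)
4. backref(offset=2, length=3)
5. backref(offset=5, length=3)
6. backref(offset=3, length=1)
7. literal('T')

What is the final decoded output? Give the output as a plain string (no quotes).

Answer: GJGJGJJGJJT

Derivation:
Token 1: literal('G'). Output: "G"
Token 2: literal('J'). Output: "GJ"
Token 3: backref(off=2, len=1). Copied 'G' from pos 0. Output: "GJG"
Token 4: backref(off=2, len=3) (overlapping!). Copied 'JGJ' from pos 1. Output: "GJGJGJ"
Token 5: backref(off=5, len=3). Copied 'JGJ' from pos 1. Output: "GJGJGJJGJ"
Token 6: backref(off=3, len=1). Copied 'J' from pos 6. Output: "GJGJGJJGJJ"
Token 7: literal('T'). Output: "GJGJGJJGJJT"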